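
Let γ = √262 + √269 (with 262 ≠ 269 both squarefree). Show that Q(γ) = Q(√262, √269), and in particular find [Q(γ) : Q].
[Q(γ) : Q] = 4 (equivalently, Q(γ) = Q(√262, √269))

Obviously Q(γ) ⊆ Q(√262, √269), and [Q(√262, √269):Q] = 4 (since 262, 269 are distinct squarefree integers > 1 with 70478 not a perfect square). To show equality we compute the minimal polynomial of γ. From γ = √262 + √269: γ^2 = 262 + 2√(70478) + 269 = 531 + 2√(70478), so γ^2 - 531 = 2√(70478); squaring, (γ^2 - 531)^2 = 4·70478, i.e. γ^4 - 1062γ^2 + 281961 - 281912 = 0, i.e. γ^4 - 1062γ^2 + 49 = 0. So γ is a root of x^4 - 1062x^2 + 49. This polynomial is irreducible over Q: it has no rational root (each ±√262 ± √269 is irrational), and any factorization into two quadratics over Q would force √(70478) ∈ Q (pairing opposite roots) or √262, √269 ∈ Q (other pairings), all impossible. Hence [Q(γ):Q] = 4 = [Q(√262, √269):Q], so Q(γ) = Q(√262, √269).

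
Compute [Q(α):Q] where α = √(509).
[Q(α):Q] = 2

[Q(α):Q] equals the degree of the minimal polynomial of α. Here α^2 = 509 and x^2 - 509 is irreducible (d = 509 is squarefree, ≠ 1, hence not a square), so deg(m_α) = 2. Thus [Q(α):Q] = 2.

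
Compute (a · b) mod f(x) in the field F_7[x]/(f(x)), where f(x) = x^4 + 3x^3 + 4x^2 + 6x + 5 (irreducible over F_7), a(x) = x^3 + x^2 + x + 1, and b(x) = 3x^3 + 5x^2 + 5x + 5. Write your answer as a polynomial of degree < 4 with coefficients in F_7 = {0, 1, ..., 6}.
a · b ≡ 6x^3 + 4x^2 + 5x + 6 (mod f(x))

Multiply in F_7[x]: a(x)·b(x) = (x^3 + x^2 + x + 1)·(3x^3 + 5x^2 + 5x + 5) = 3x^6 + x^5 + 6x^4 + 4x^3 + x^2 + 3x + 5. This has degree ≥ 4, so divide by f(x) over F_7: 3x^6 + x^5 + 6x^4 + 4x^3 + x^2 + 3x + 5 = (3x^2 + 6x + 4)·(x^4 + 3x^3 + 4x^2 + 6x + 5) + (6x^3 + 4x^2 + 5x + 6). Hence a·b ≡ 6x^3 + 4x^2 + 5x + 6 (mod f). (F_7[x]/(f) is a field with 7^4 = 2401 elements since f is irreducible of degree 4.)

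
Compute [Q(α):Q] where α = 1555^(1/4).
[Q(α):Q] = 4

α is a root of x^4 - 1555. By Eisenstein's criterion at the prime p = 5 (which divides the constant term 1555 but p^2 = 25 does not, since 1555 is squarefree), x^4 - 1555 is irreducible over Q. Hence [Q(α):Q] = 4.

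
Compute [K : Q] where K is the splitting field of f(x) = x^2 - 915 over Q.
[K : Q] = 2

f(x) = x^2 - 915 factors as (x - √915)(x + √915). The splitting field is K = Q(√915). Since 915 is squarefree and > 1, it is not a perfect square, so x^2 - 915 is irreducible over Q and [Q(√915) : Q] = 2. Hence [K : Q] = 2.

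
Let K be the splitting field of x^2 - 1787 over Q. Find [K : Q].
[K : Q] = 2

f(x) = x^2 - 1787 factors as (x - √1787)(x + √1787). The splitting field is K = Q(√1787). Since 1787 is squarefree and > 1, it is not a perfect square, so x^2 - 1787 is irreducible over Q and [Q(√1787) : Q] = 2. Hence [K : Q] = 2.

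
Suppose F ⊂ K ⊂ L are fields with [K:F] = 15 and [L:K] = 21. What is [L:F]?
[L:F] = 315

The tower law says that for any tower of field extensions F ⊂ K ⊂ L with finite degrees, [L:F] = [L:K] · [K:F]. Here this gives [L:F] = 21 · 15 = 315.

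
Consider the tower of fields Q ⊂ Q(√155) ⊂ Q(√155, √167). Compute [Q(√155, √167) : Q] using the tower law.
[Q(√155, √167) : Q] = 4

[Q(√155):Q] = 2 (min poly x^2 - 155, irreducible since 155 is squarefree > 1). For the top step, suppose √167 ∈ Q(√155), say √167 = c + d√155 with c, d ∈ Q. Squaring: 167 = c^2 + 155d^2 + 2cd√155. Since √155 ∉ Q this forces 2cd = 0. If d = 0 then √167 = c ∈ Q, contradicting 167 squarefree > 1. If c = 0 then 167 = 155d^2, so 155·167 = (155d)^2 is a perfect square in Q — but 155·167 = 25885 is not a perfect square (since 155 and 167 are distinct squarefree integers). Contradiction. Hence √167 ∉ Q(√155), so x^2 - 167 stays irreducible over Q(√155) and [Q(√155, √167) : Q(√155)] = 2. By the tower law, [Q(√155, √167) : Q] = 2 · 2 = 4.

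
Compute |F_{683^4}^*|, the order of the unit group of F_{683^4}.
|F_{683^4}^*| = 217611987120

F_{683^4} has 683^4 = 217611987121 elements; its multiplicative group consists of all nonzero elements, so |F_{683^4}^*| = 217611987121 - 1 = 217611987120. (It is cyclic since any finite subgroup of the multiplicative group of a field is cyclic.)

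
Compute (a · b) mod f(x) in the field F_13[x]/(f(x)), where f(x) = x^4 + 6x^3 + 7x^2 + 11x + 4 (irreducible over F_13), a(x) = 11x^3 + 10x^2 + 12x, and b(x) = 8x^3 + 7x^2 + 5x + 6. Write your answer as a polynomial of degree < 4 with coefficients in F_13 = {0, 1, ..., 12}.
a · b ≡ 8x^3 + 2x^2 + 5x + 8 (mod f(x))

Multiply in F_13[x]: a(x)·b(x) = (11x^3 + 10x^2 + 12x)·(8x^3 + 7x^2 + 5x + 6) = 10x^6 + x^5 + 5x^3 + 3x^2 + 7x. This has degree ≥ 4, so divide by f(x) over F_13: 10x^6 + x^5 + 5x^3 + 3x^2 + 7x = (10x^2 + 6x + 11)·(x^4 + 6x^3 + 7x^2 + 11x + 4) + (8x^3 + 2x^2 + 5x + 8). Hence a·b ≡ 8x^3 + 2x^2 + 5x + 8 (mod f). (F_13[x]/(f) is a field with 13^4 = 28561 elements since f is irreducible of degree 4.)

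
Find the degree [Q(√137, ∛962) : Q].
[Q(√137, ∛962) : Q] = 6

Let L = Q(√137, ∛962). Since Q(√137) ⊂ L and [Q(√137):Q] = 2, the tower law gives 2 | [L:Q]. Likewise Q(∛962) ⊂ L with [Q(∛962):Q] = 3 (because 962 is not a perfect cube), so 3 | [L:Q]. As gcd(2,3) = 1, [L:Q] is divisible by 6. Conversely L is generated over Q by √137 and ∛962, so [L:Q] ≤ 2·3 = 6. Therefore [Q(√137, ∛962) : Q] = 6.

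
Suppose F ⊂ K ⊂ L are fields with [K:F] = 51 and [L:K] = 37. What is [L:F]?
[L:F] = 1887

The tower law says that for any tower of field extensions F ⊂ K ⊂ L with finite degrees, [L:F] = [L:K] · [K:F]. Here this gives [L:F] = 37 · 51 = 1887.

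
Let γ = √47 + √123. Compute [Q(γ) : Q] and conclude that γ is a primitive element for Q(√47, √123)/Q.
[Q(γ) : Q] = 4 (equivalently, Q(γ) = Q(√47, √123))

Obviously Q(γ) ⊆ Q(√47, √123), and [Q(√47, √123):Q] = 4 (since 47, 123 are distinct squarefree integers > 1 with 5781 not a perfect square). To show equality we compute the minimal polynomial of γ. From γ = √47 + √123: γ^2 = 47 + 2√(5781) + 123 = 170 + 2√(5781), so γ^2 - 170 = 2√(5781); squaring, (γ^2 - 170)^2 = 4·5781, i.e. γ^4 - 340γ^2 + 28900 - 23124 = 0, i.e. γ^4 - 340γ^2 + 5776 = 0. So γ is a root of x^4 - 340x^2 + 5776. This polynomial is irreducible over Q: it has no rational root (each ±√47 ± √123 is irrational), and any factorization into two quadratics over Q would force √(5781) ∈ Q (pairing opposite roots) or √47, √123 ∈ Q (other pairings), all impossible. Hence [Q(γ):Q] = 4 = [Q(√47, √123):Q], so Q(γ) = Q(√47, √123).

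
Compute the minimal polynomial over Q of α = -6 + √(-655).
m_α(x) = x^2 + 12x + 691

From α + 6 = √(-655), squaring gives (α + 6)^2 = -655, i.e. α^2 + 12α + 36 = -655, so α^2 + 12α + 691 = 0. The discriminant of x^2 + 12x + 691 is (12)^2 - 4·(691) = 144 - 2764 = -2620, and 4·(-655) is not a perfect square in Q since -655 is squarefree and ≠ 1. Hence x^2 + 12x + 691 is irreducible over Q and is the minimal polynomial of α.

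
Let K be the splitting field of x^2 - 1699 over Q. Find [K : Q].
[K : Q] = 2

f(x) = x^2 - 1699 factors as (x - √1699)(x + √1699). The splitting field is K = Q(√1699). Since 1699 is squarefree and > 1, it is not a perfect square, so x^2 - 1699 is irreducible over Q and [Q(√1699) : Q] = 2. Hence [K : Q] = 2.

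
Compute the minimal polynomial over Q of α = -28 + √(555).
m_α(x) = x^2 + 56x + 229

From α + 28 = √(555), squaring gives (α + 28)^2 = 555, i.e. α^2 + 56α + 784 = 555, so α^2 + 56α + 229 = 0. The discriminant of x^2 + 56x + 229 is (56)^2 - 4·(229) = 3136 - 916 = 2220, and 4·(555) is not a perfect square in Q since 555 is squarefree and ≠ 1. Hence x^2 + 56x + 229 is irreducible over Q and is the minimal polynomial of α.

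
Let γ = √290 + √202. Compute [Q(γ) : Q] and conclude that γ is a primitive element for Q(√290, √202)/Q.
[Q(γ) : Q] = 4 (equivalently, Q(γ) = Q(√290, √202))

Obviously Q(γ) ⊆ Q(√290, √202), and [Q(√290, √202):Q] = 4 (since 290, 202 are distinct squarefree integers > 1 with 58580 not a perfect square). To show equality we compute the minimal polynomial of γ. From γ = √290 + √202: γ^2 = 290 + 2√(58580) + 202 = 492 + 2√(58580), so γ^2 - 492 = 2√(58580); squaring, (γ^2 - 492)^2 = 4·58580, i.e. γ^4 - 984γ^2 + 242064 - 234320 = 0, i.e. γ^4 - 984γ^2 + 7744 = 0. So γ is a root of x^4 - 984x^2 + 7744. This polynomial is irreducible over Q: it has no rational root (each ±√290 ± √202 is irrational), and any factorization into two quadratics over Q would force √(58580) ∈ Q (pairing opposite roots) or √290, √202 ∈ Q (other pairings), all impossible. Hence [Q(γ):Q] = 4 = [Q(√290, √202):Q], so Q(γ) = Q(√290, √202).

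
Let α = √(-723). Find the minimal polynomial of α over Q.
m_α(x) = x^2 + 723

α satisfies α^2 + 723 = 0, so x^2 + 723 annihilates α. Since d = -723 is squarefree and ≠ 1, it is not a perfect square in Q, so x^2 + 723 has no rational root and is therefore irreducible over Q (a degree-2 polynomial over a field is irreducible iff it has no root). Hence m_α(x) = x^2 + 723.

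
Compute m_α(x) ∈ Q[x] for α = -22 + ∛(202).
m_α(x) = x^3 + 66x^2 + 1452x + 10446

Set β = α + 22 = ∛(202), so β^3 = 202. Then (α + 22)^3 - 202 = 0, i.e. α is a root of g(x) = (x + 22)^3 - 202 = x^3 + 66x^2 + 1452x + 10446. Since g(x) = h(x + 22) where h(x) = x^3 - 202, and h is irreducible over Q (because 202 is not a perfect cube, so h has no rational root, and a monic cubic with no rational root is irreducible), g is also irreducible (irreducibility is preserved under the substitution x → x + 22). Hence m_α(x) = x^3 + 66x^2 + 1452x + 10446.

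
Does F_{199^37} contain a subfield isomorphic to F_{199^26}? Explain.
No: F_{199^26} is not a subfield of F_{199^37}

F_{p^m} embeds in F_{p^n} iff m | n. Here 26 ∤ 37 (since 37 = 1·26 + 11 with remainder 11 ≠ 0), so F_{199^26} is not a subfield of F_{199^37}. Equivalently: if it were, the tower law would give 26 = [F_{199^26}:F_199] dividing [F_{199^37}:F_199] = 37, contradiction.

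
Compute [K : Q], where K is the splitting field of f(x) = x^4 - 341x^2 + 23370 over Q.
[K : Q] = 4

Solving the quadratic in x^2: x^2 = (341 ± √(341^2 - 4·23370))/2 = (341 ± √22801)/2 = (341 ± 151)/2, giving x^2 = 246 or x^2 = 95. So f(x) = (x^2 - 246)(x^2 - 95) and the roots of f are ±√246, ±√95. Hence the splitting field is K = Q(√246, √95). Since 246 and 95 are distinct squarefree integers > 1, their product 23370 is not a perfect square, so √95 ∉ Q(√246). By the tower law [K:Q] = [Q(√246,√95):Q(√246)] · [Q(√246):Q] = 2 · 2 = 4.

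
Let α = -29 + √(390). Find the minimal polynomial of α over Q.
m_α(x) = x^2 + 58x + 451

From α + 29 = √(390), squaring gives (α + 29)^2 = 390, i.e. α^2 + 58α + 841 = 390, so α^2 + 58α + 451 = 0. The discriminant of x^2 + 58x + 451 is (58)^2 - 4·(451) = 3364 - 1804 = 1560, and 4·(390) is not a perfect square in Q since 390 is squarefree and ≠ 1. Hence x^2 + 58x + 451 is irreducible over Q and is the minimal polynomial of α.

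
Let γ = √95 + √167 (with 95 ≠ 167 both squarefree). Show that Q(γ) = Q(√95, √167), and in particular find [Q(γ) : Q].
[Q(γ) : Q] = 4 (equivalently, Q(γ) = Q(√95, √167))

Obviously Q(γ) ⊆ Q(√95, √167), and [Q(√95, √167):Q] = 4 (since 95, 167 are distinct squarefree integers > 1 with 15865 not a perfect square). To show equality we compute the minimal polynomial of γ. From γ = √95 + √167: γ^2 = 95 + 2√(15865) + 167 = 262 + 2√(15865), so γ^2 - 262 = 2√(15865); squaring, (γ^2 - 262)^2 = 4·15865, i.e. γ^4 - 524γ^2 + 68644 - 63460 = 0, i.e. γ^4 - 524γ^2 + 5184 = 0. So γ is a root of x^4 - 524x^2 + 5184. This polynomial is irreducible over Q: it has no rational root (each ±√95 ± √167 is irrational), and any factorization into two quadratics over Q would force √(15865) ∈ Q (pairing opposite roots) or √95, √167 ∈ Q (other pairings), all impossible. Hence [Q(γ):Q] = 4 = [Q(√95, √167):Q], so Q(γ) = Q(√95, √167).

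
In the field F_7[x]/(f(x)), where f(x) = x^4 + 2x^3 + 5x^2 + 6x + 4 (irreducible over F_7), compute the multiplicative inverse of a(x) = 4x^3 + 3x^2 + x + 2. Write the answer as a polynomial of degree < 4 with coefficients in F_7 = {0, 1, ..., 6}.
a(x)^(-1) ≡ 6x^2 + 2x + 2 (mod f(x))

Since f is irreducible over F_7, F_7[x]/(f) is a field and a(x) ≠ 0 has an inverse. Apply the extended Euclidean algorithm to f(x) and a(x) in F_7[x]: f(x) = (2x + 6)·a(x) + (6x^2 + 3x + 6);  a(x) = (3x + 6)·(6x^2 + 3x + 6) + (1). The last nonzero remainder is the constant 1 = gcd(f, a) in F_7. Back-substituting through the division chain expresses 1 = s(x)·a(x) + t(x)·f(x) with s(x) ≡ 6x^2 + 2x + 2 (mod f), so a(x)^(-1) ≡ s(x) = 6x^2 + 2x + 2 (mod f). Check: (4x^3 + 3x^2 + x + 2)·(6x^2 + 2x + 2) = 3x^5 + 5x^4 + 6x^3 + 6x^2 + 6x + 4 ≡ 1 (mod x^4 + 2x^3 + 5x^2 + 6x + 4).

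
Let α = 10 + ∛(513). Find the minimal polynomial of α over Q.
m_α(x) = x^3 - 30x^2 + 300x - 1513

Set β = α - 10 = ∛(513), so β^3 = 513. Then (α - 10)^3 - 513 = 0, i.e. α is a root of g(x) = (x - 10)^3 - 513 = x^3 - 30x^2 + 300x - 1513. Since g(x) = h(x - 10) where h(x) = x^3 - 513, and h is irreducible over Q (because 513 is not a perfect cube, so h has no rational root, and a monic cubic with no rational root is irreducible), g is also irreducible (irreducibility is preserved under the substitution x → x - 10). Hence m_α(x) = x^3 - 30x^2 + 300x - 1513.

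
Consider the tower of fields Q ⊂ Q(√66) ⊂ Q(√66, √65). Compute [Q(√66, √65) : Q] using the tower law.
[Q(√66, √65) : Q] = 4

[Q(√66):Q] = 2 (min poly x^2 - 66, irreducible since 66 is squarefree > 1). For the top step, suppose √65 ∈ Q(√66), say √65 = c + d√66 with c, d ∈ Q. Squaring: 65 = c^2 + 66d^2 + 2cd√66. Since √66 ∉ Q this forces 2cd = 0. If d = 0 then √65 = c ∈ Q, contradicting 65 squarefree > 1. If c = 0 then 65 = 66d^2, so 66·65 = (66d)^2 is a perfect square in Q — but 66·65 = 4290 is not a perfect square (since 66 and 65 are distinct squarefree integers). Contradiction. Hence √65 ∉ Q(√66), so x^2 - 65 stays irreducible over Q(√66) and [Q(√66, √65) : Q(√66)] = 2. By the tower law, [Q(√66, √65) : Q] = 2 · 2 = 4.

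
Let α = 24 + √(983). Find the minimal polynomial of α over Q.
m_α(x) = x^2 - 48x - 407

From α - 24 = √(983), squaring gives (α - 24)^2 = 983, i.e. α^2 - 48α + 576 = 983, so α^2 - 48α - 407 = 0. The discriminant of x^2 - 48x - 407 is (-48)^2 - 4·(-407) = 2304 + 1628 = 3932, and 4·(983) is not a perfect square in Q since 983 is squarefree and ≠ 1. Hence x^2 - 48x - 407 is irreducible over Q and is the minimal polynomial of α.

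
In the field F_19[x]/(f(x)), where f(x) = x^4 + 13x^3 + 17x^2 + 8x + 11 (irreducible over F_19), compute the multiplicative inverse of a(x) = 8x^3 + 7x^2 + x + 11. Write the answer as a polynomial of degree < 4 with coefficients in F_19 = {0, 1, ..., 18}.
a(x)^(-1) ≡ 16x^3 + 14x^2 + 16x + 16 (mod f(x))

Since f is irreducible over F_19, F_19[x]/(f) is a field and a(x) ≠ 0 has an inverse. Apply the extended Euclidean algorithm to f(x) and a(x) in F_19[x]: f(x) = (12x + 3)·a(x) + (3x^2 + 6x + 16);  a(x) = (9x + 16)·(3x^2 + 6x + 16) + (8x + 2);  (3x^2 + 6x + 16) = (17x + 6)·(8x + 2) + (4). The last nonzero remainder is the constant 4 = gcd(f, a) in F_19. Back-substituting through the division chain expresses 4 = s(x)·a(x) + t(x)·f(x) with s(x) ≡ 7x^3 + 18x^2 + 7x + 7 (mod f), so (7x^3 + 18x^2 + 7x + 7)·a(x) ≡ 4 (mod f). Multiplying by 4^(-1) ≡ 5 in F_19 gives a(x)^(-1) ≡ 5·(7x^3 + 18x^2 + 7x + 7) ≡ 16x^3 + 14x^2 + 16x + 16 (mod f). Check: (8x^3 + 7x^2 + x + 11)·(16x^3 + 14x^2 + 16x + 16) = 14x^6 + 15x^5 + 14x^4 + 12x^3 + 16x^2 + 2x + 5 ≡ 1 (mod x^4 + 13x^3 + 17x^2 + 8x + 11).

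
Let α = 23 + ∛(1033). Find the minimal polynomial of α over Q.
m_α(x) = x^3 - 69x^2 + 1587x - 13200

Set β = α - 23 = ∛(1033), so β^3 = 1033. Then (α - 23)^3 - 1033 = 0, i.e. α is a root of g(x) = (x - 23)^3 - 1033 = x^3 - 69x^2 + 1587x - 13200. Since g(x) = h(x - 23) where h(x) = x^3 - 1033, and h is irreducible over Q (because 1033 is not a perfect cube, so h has no rational root, and a monic cubic with no rational root is irreducible), g is also irreducible (irreducibility is preserved under the substitution x → x - 23). Hence m_α(x) = x^3 - 69x^2 + 1587x - 13200.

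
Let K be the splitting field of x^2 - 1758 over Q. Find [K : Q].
[K : Q] = 2

f(x) = x^2 - 1758 factors as (x - √1758)(x + √1758). The splitting field is K = Q(√1758). Since 1758 is squarefree and > 1, it is not a perfect square, so x^2 - 1758 is irreducible over Q and [Q(√1758) : Q] = 2. Hence [K : Q] = 2.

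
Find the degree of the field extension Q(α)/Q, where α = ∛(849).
[Q(α):Q] = 3

The minimal polynomial of α is x^3 - 849, irreducible over Q since 849 is not a perfect cube (so x^3 - 849 has no rational root). Hence [Q(α):Q] = deg(m_α) = 3.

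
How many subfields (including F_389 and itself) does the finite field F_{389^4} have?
F_{389^4} has 3 subfields

The subfields of F_{p^n} are exactly the fields F_{p^d} for d | n (each is the fixed field of the unique index-d subgroup of Gal(F_{p^n}/F_p) ≅ Z/nZ). The divisors of n = 4 are {1, 2, 4}, giving 3 subfields: F_{389^1}, F_{389^2}, F_{389^4}.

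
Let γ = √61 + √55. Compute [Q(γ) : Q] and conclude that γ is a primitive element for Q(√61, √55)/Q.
[Q(γ) : Q] = 4 (equivalently, Q(γ) = Q(√61, √55))

Obviously Q(γ) ⊆ Q(√61, √55), and [Q(√61, √55):Q] = 4 (since 61, 55 are distinct squarefree integers > 1 with 3355 not a perfect square). To show equality we compute the minimal polynomial of γ. From γ = √61 + √55: γ^2 = 61 + 2√(3355) + 55 = 116 + 2√(3355), so γ^2 - 116 = 2√(3355); squaring, (γ^2 - 116)^2 = 4·3355, i.e. γ^4 - 232γ^2 + 13456 - 13420 = 0, i.e. γ^4 - 232γ^2 + 36 = 0. So γ is a root of x^4 - 232x^2 + 36. This polynomial is irreducible over Q: it has no rational root (each ±√61 ± √55 is irrational), and any factorization into two quadratics over Q would force √(3355) ∈ Q (pairing opposite roots) or √61, √55 ∈ Q (other pairings), all impossible. Hence [Q(γ):Q] = 4 = [Q(√61, √55):Q], so Q(γ) = Q(√61, √55).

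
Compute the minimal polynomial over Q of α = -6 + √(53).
m_α(x) = x^2 + 12x - 17

From α + 6 = √(53), squaring gives (α + 6)^2 = 53, i.e. α^2 + 12α + 36 = 53, so α^2 + 12α - 17 = 0. The discriminant of x^2 + 12x - 17 is (12)^2 - 4·(-17) = 144 + 68 = 212, and 4·(53) is not a perfect square in Q since 53 is squarefree and ≠ 1. Hence x^2 + 12x - 17 is irreducible over Q and is the minimal polynomial of α.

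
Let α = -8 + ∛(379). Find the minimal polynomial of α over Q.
m_α(x) = x^3 + 24x^2 + 192x + 133

Set β = α + 8 = ∛(379), so β^3 = 379. Then (α + 8)^3 - 379 = 0, i.e. α is a root of g(x) = (x + 8)^3 - 379 = x^3 + 24x^2 + 192x + 133. Since g(x) = h(x + 8) where h(x) = x^3 - 379, and h is irreducible over Q (because 379 is not a perfect cube, so h has no rational root, and a monic cubic with no rational root is irreducible), g is also irreducible (irreducibility is preserved under the substitution x → x + 8). Hence m_α(x) = x^3 + 24x^2 + 192x + 133.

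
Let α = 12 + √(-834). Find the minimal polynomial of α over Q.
m_α(x) = x^2 - 24x + 978

From α - 12 = √(-834), squaring gives (α - 12)^2 = -834, i.e. α^2 - 24α + 144 = -834, so α^2 - 24α + 978 = 0. The discriminant of x^2 - 24x + 978 is (-24)^2 - 4·(978) = 576 - 3912 = -3336, and 4·(-834) is not a perfect square in Q since -834 is squarefree and ≠ 1. Hence x^2 - 24x + 978 is irreducible over Q and is the minimal polynomial of α.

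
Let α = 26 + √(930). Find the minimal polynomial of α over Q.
m_α(x) = x^2 - 52x - 254

From α - 26 = √(930), squaring gives (α - 26)^2 = 930, i.e. α^2 - 52α + 676 = 930, so α^2 - 52α - 254 = 0. The discriminant of x^2 - 52x - 254 is (-52)^2 - 4·(-254) = 2704 + 1016 = 3720, and 4·(930) is not a perfect square in Q since 930 is squarefree and ≠ 1. Hence x^2 - 52x - 254 is irreducible over Q and is the minimal polynomial of α.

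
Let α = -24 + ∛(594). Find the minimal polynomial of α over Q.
m_α(x) = x^3 + 72x^2 + 1728x + 13230

Set β = α + 24 = ∛(594), so β^3 = 594. Then (α + 24)^3 - 594 = 0, i.e. α is a root of g(x) = (x + 24)^3 - 594 = x^3 + 72x^2 + 1728x + 13230. Since g(x) = h(x + 24) where h(x) = x^3 - 594, and h is irreducible over Q (because 594 is not a perfect cube, so h has no rational root, and a monic cubic with no rational root is irreducible), g is also irreducible (irreducibility is preserved under the substitution x → x + 24). Hence m_α(x) = x^3 + 72x^2 + 1728x + 13230.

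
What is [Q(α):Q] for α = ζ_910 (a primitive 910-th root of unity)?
[Q(α):Q] = 288

The minimal polynomial of ζ_910 over Q is the 910-th cyclotomic polynomial Φ_910(x), which is irreducible over Q and has degree φ(910) = 288. Hence [Q(α):Q] = φ(910) = 288.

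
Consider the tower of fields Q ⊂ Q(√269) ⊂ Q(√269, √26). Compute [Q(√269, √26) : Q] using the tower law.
[Q(√269, √26) : Q] = 4

[Q(√269):Q] = 2 (min poly x^2 - 269, irreducible since 269 is squarefree > 1). For the top step, suppose √26 ∈ Q(√269), say √26 = c + d√269 with c, d ∈ Q. Squaring: 26 = c^2 + 269d^2 + 2cd√269. Since √269 ∉ Q this forces 2cd = 0. If d = 0 then √26 = c ∈ Q, contradicting 26 squarefree > 1. If c = 0 then 26 = 269d^2, so 269·26 = (269d)^2 is a perfect square in Q — but 269·26 = 6994 is not a perfect square (since 269 and 26 are distinct squarefree integers). Contradiction. Hence √26 ∉ Q(√269), so x^2 - 26 stays irreducible over Q(√269) and [Q(√269, √26) : Q(√269)] = 2. By the tower law, [Q(√269, √26) : Q] = 2 · 2 = 4.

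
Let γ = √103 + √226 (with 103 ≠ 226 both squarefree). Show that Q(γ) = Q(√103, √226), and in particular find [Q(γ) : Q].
[Q(γ) : Q] = 4 (equivalently, Q(γ) = Q(√103, √226))

Obviously Q(γ) ⊆ Q(√103, √226), and [Q(√103, √226):Q] = 4 (since 103, 226 are distinct squarefree integers > 1 with 23278 not a perfect square). To show equality we compute the minimal polynomial of γ. From γ = √103 + √226: γ^2 = 103 + 2√(23278) + 226 = 329 + 2√(23278), so γ^2 - 329 = 2√(23278); squaring, (γ^2 - 329)^2 = 4·23278, i.e. γ^4 - 658γ^2 + 108241 - 93112 = 0, i.e. γ^4 - 658γ^2 + 15129 = 0. So γ is a root of x^4 - 658x^2 + 15129. This polynomial is irreducible over Q: it has no rational root (each ±√103 ± √226 is irrational), and any factorization into two quadratics over Q would force √(23278) ∈ Q (pairing opposite roots) or √103, √226 ∈ Q (other pairings), all impossible. Hence [Q(γ):Q] = 4 = [Q(√103, √226):Q], so Q(γ) = Q(√103, √226).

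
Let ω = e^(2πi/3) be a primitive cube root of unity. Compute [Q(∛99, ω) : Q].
[Q(∛99, ω) : Q] = 6

[Q(∛99):Q] = 3 (min poly x^3 - 99, irreducible since 99 is not a perfect cube). [Q(ω):Q] = 2 (min poly x^2 + x + 1). Since Q(∛99) ⊂ R and ω ∉ R, we have ω ∉ Q(∛99), so x^2 + x + 1 remains irreducible over Q(∛99) and [Q(∛99, ω) : Q(∛99)] = 2. By the tower law, [Q(∛99, ω) : Q] = 3 · 2 = 6. (In fact Q(∛99, ω) is the splitting field of x^3 - 99 over Q.)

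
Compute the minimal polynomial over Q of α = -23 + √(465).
m_α(x) = x^2 + 46x + 64

From α + 23 = √(465), squaring gives (α + 23)^2 = 465, i.e. α^2 + 46α + 529 = 465, so α^2 + 46α + 64 = 0. The discriminant of x^2 + 46x + 64 is (46)^2 - 4·(64) = 2116 - 256 = 1860, and 4·(465) is not a perfect square in Q since 465 is squarefree and ≠ 1. Hence x^2 + 46x + 64 is irreducible over Q and is the minimal polynomial of α.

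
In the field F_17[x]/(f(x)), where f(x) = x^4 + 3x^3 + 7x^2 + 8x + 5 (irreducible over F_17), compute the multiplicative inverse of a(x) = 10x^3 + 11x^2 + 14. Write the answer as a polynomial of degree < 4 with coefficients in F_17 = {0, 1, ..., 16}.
a(x)^(-1) ≡ 4x^3 + 11x^2 + 10x + 13 (mod f(x))

Since f is irreducible over F_17, F_17[x]/(f) is a field and a(x) ≠ 0 has an inverse. Apply the extended Euclidean algorithm to f(x) and a(x) in F_17[x]: f(x) = (12x + 16)·a(x) + (x^2 + 10x + 2);  a(x) = (10x + 13)·(x^2 + 10x + 2) + (3x + 5);  (x^2 + 10x + 2) = (6x + 16)·(3x + 5) + (7). The last nonzero remainder is the constant 7 = gcd(f, a) in F_17. Back-substituting through the division chain expresses 7 = s(x)·a(x) + t(x)·f(x) with s(x) ≡ 11x^3 + 9x^2 + 2x + 6 (mod f), so (11x^3 + 9x^2 + 2x + 6)·a(x) ≡ 7 (mod f). Multiplying by 7^(-1) ≡ 5 in F_17 gives a(x)^(-1) ≡ 5·(11x^3 + 9x^2 + 2x + 6) ≡ 4x^3 + 11x^2 + 10x + 13 (mod f). Check: (10x^3 + 11x^2 + 14)·(4x^3 + 11x^2 + 10x + 13) = 6x^6 + x^5 + 7x^3 + 8x^2 + 4x + 12 ≡ 1 (mod x^4 + 3x^3 + 7x^2 + 8x + 5).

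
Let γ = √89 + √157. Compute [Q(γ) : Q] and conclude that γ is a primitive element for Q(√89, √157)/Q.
[Q(γ) : Q] = 4 (equivalently, Q(γ) = Q(√89, √157))

Obviously Q(γ) ⊆ Q(√89, √157), and [Q(√89, √157):Q] = 4 (since 89, 157 are distinct squarefree integers > 1 with 13973 not a perfect square). To show equality we compute the minimal polynomial of γ. From γ = √89 + √157: γ^2 = 89 + 2√(13973) + 157 = 246 + 2√(13973), so γ^2 - 246 = 2√(13973); squaring, (γ^2 - 246)^2 = 4·13973, i.e. γ^4 - 492γ^2 + 60516 - 55892 = 0, i.e. γ^4 - 492γ^2 + 4624 = 0. So γ is a root of x^4 - 492x^2 + 4624. This polynomial is irreducible over Q: it has no rational root (each ±√89 ± √157 is irrational), and any factorization into two quadratics over Q would force √(13973) ∈ Q (pairing opposite roots) or √89, √157 ∈ Q (other pairings), all impossible. Hence [Q(γ):Q] = 4 = [Q(√89, √157):Q], so Q(γ) = Q(√89, √157).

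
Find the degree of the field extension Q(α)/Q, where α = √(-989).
[Q(α):Q] = 2

[Q(α):Q] equals the degree of the minimal polynomial of α. Here α^2 = -989 and x^2 + 989 is irreducible (d = -989 is squarefree, ≠ 1, hence not a square), so deg(m_α) = 2. Thus [Q(α):Q] = 2.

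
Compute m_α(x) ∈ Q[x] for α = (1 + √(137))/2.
m_α(x) = x^2 - x - 34

From 2α - 1 = √(137), squaring gives (2α - 1)^2 = 137, i.e. 4α^2 - 4α + 1 = 137, so α^2 - α + (1 - 137)/4 = 0. Since 137 ≡ 1 (mod 4), (1 - 137)/4 = -34 ∈ Z. The polynomial x^2 - x - 34 has discriminant 1 - 4·(-34) = 137, which is not a perfect square in Q (d = 137 is squarefree and ≠ 1), so x^2 - x - 34 is irreducible over Q. It is the minimal polynomial of α.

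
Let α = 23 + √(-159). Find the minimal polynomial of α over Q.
m_α(x) = x^2 - 46x + 688

From α - 23 = √(-159), squaring gives (α - 23)^2 = -159, i.e. α^2 - 46α + 529 = -159, so α^2 - 46α + 688 = 0. The discriminant of x^2 - 46x + 688 is (-46)^2 - 4·(688) = 2116 - 2752 = -636, and 4·(-159) is not a perfect square in Q since -159 is squarefree and ≠ 1. Hence x^2 - 46x + 688 is irreducible over Q and is the minimal polynomial of α.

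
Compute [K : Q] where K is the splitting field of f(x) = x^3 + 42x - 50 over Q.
[K : Q] = 6

By the rational root test, any rational root of the monic integer polynomial f(x) = x^3 + 42x - 50 must be an integer dividing the constant term -50, i.e. one of ±{1, 2, 5, 10, 25, 50}. Evaluating: f(1) = -7, f(-1) = -93, f(2) = 42, f(-2) = -142, f(5) = 285, f(-5) = -385, f(10) = 1370, f(-10) = -1470, f(25) = 16625, f(-25) = -16725, f(50) = 127050, f(-50) = -127150; none is 0, so f has no rational root and is therefore irreducible over Q (a cubic with no linear factor over a field is irreducible). For an irreducible cubic, the Galois group is A_3 or S_3 according as the discriminant disc(f) = -4a^3 - 27b^2 = -4·(42)^3 - 27·(-50)^2 = -363852 is or is not a square in Q. Here disc(f) = -363852 is not a perfect square in Q, so the Galois group of f over Q is not contained in A_3 and must be all of S_3. The splitting field has degree |S_3| = 6 over Q, so [K : Q] = 6.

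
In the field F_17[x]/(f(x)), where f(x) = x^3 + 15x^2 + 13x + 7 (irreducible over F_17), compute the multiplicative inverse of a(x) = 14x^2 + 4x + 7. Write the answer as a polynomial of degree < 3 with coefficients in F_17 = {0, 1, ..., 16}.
a(x)^(-1) ≡ 13x^2 + 15x + 2 (mod f(x))

Since f is irreducible over F_17, F_17[x]/(f) is a field and a(x) ≠ 0 has an inverse. Apply the extended Euclidean algorithm to f(x) and a(x) in F_17[x]: f(x) = (11x + 4)·a(x) + (5x + 13);  a(x) = (13x + 1)·(5x + 13) + (11). The last nonzero remainder is the constant 11 = gcd(f, a) in F_17. Back-substituting through the division chain expresses 11 = s(x)·a(x) + t(x)·f(x) with s(x) ≡ 7x^2 + 12x + 5 (mod f), so (7x^2 + 12x + 5)·a(x) ≡ 11 (mod f). Multiplying by 11^(-1) ≡ 14 in F_17 gives a(x)^(-1) ≡ 14·(7x^2 + 12x + 5) ≡ 13x^2 + 15x + 2 (mod f). Check: (14x^2 + 4x + 7)·(13x^2 + 15x + 2) = 12x^4 + 7x^3 + 9x^2 + 11x + 14 ≡ 1 (mod x^3 + 15x^2 + 13x + 7).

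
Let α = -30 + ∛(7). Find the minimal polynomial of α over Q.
m_α(x) = x^3 + 90x^2 + 2700x + 26993

Set β = α + 30 = ∛(7), so β^3 = 7. Then (α + 30)^3 - 7 = 0, i.e. α is a root of g(x) = (x + 30)^3 - 7 = x^3 + 90x^2 + 2700x + 26993. Since g(x) = h(x + 30) where h(x) = x^3 - 7, and h is irreducible over Q (because 7 is not a perfect cube, so h has no rational root, and a monic cubic with no rational root is irreducible), g is also irreducible (irreducibility is preserved under the substitution x → x + 30). Hence m_α(x) = x^3 + 90x^2 + 2700x + 26993.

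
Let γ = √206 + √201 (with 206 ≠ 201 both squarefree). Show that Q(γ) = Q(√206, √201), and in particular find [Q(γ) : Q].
[Q(γ) : Q] = 4 (equivalently, Q(γ) = Q(√206, √201))

Obviously Q(γ) ⊆ Q(√206, √201), and [Q(√206, √201):Q] = 4 (since 206, 201 are distinct squarefree integers > 1 with 41406 not a perfect square). To show equality we compute the minimal polynomial of γ. From γ = √206 + √201: γ^2 = 206 + 2√(41406) + 201 = 407 + 2√(41406), so γ^2 - 407 = 2√(41406); squaring, (γ^2 - 407)^2 = 4·41406, i.e. γ^4 - 814γ^2 + 165649 - 165624 = 0, i.e. γ^4 - 814γ^2 + 25 = 0. So γ is a root of x^4 - 814x^2 + 25. This polynomial is irreducible over Q: it has no rational root (each ±√206 ± √201 is irrational), and any factorization into two quadratics over Q would force √(41406) ∈ Q (pairing opposite roots) or √206, √201 ∈ Q (other pairings), all impossible. Hence [Q(γ):Q] = 4 = [Q(√206, √201):Q], so Q(γ) = Q(√206, √201).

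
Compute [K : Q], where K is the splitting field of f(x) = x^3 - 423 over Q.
[K : Q] = 6

The roots of x^3 - 423 are ∛423, ω∛423, ω^2∛423 where ω = e^(2πi/3) is a primitive cube root of unity, so K = Q(∛423, ω). Now [Q(∛423):Q] = 3 (since 423 is not a perfect cube, x^3 - 423 is irreducible) and [Q(ω):Q] = 2. Both 2 and 3 divide [K:Q], and [K:Q] ≤ 3·2 = 6, so [K:Q] = 6. (Equivalently: Q(∛423) ⊂ R but ω ∉ R, so [K : Q(∛423)] = 2.)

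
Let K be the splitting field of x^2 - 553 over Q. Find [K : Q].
[K : Q] = 2

f(x) = x^2 - 553 factors as (x - √553)(x + √553). The splitting field is K = Q(√553). Since 553 is squarefree and > 1, it is not a perfect square, so x^2 - 553 is irreducible over Q and [Q(√553) : Q] = 2. Hence [K : Q] = 2.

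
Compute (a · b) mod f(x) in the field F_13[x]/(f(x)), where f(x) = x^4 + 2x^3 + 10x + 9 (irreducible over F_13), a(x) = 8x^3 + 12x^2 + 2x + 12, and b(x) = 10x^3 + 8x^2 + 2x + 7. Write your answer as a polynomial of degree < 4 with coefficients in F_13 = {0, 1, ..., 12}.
a · b ≡ 2x^3 + 4x^2 + 9x + 4 (mod f(x))

Multiply in F_13[x]: a(x)·b(x) = (8x^3 + 12x^2 + 2x + 12)·(10x^3 + 8x^2 + 2x + 7) = 2x^6 + 2x^5 + 2x^4 + 8x^3 + 2x^2 + 12x + 6. This has degree ≥ 4, so divide by f(x) over F_13: 2x^6 + 2x^5 + 2x^4 + 8x^3 + 2x^2 + 12x + 6 = (2x^2 + 11x + 6)·(x^4 + 2x^3 + 10x + 9) + (2x^3 + 4x^2 + 9x + 4). Hence a·b ≡ 2x^3 + 4x^2 + 9x + 4 (mod f). (F_13[x]/(f) is a field with 13^4 = 28561 elements since f is irreducible of degree 4.)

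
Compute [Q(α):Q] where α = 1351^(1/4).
[Q(α):Q] = 4

α is a root of x^4 - 1351. By Eisenstein's criterion at the prime p = 7 (which divides the constant term 1351 but p^2 = 49 does not, since 1351 is squarefree), x^4 - 1351 is irreducible over Q. Hence [Q(α):Q] = 4.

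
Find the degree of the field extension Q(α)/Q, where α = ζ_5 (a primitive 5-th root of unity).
[Q(α):Q] = 4

The minimal polynomial of ζ_5 over Q is the 5-th cyclotomic polynomial Φ_5(x), which is irreducible over Q and has degree φ(5) = 4. Hence [Q(α):Q] = φ(5) = 4.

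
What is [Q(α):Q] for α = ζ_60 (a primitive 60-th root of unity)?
[Q(α):Q] = 16

The minimal polynomial of ζ_60 over Q is the 60-th cyclotomic polynomial Φ_60(x), which is irreducible over Q and has degree φ(60) = 16. Hence [Q(α):Q] = φ(60) = 16.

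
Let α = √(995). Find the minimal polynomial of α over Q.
m_α(x) = x^2 - 995

α satisfies α^2 - 995 = 0, so x^2 - 995 annihilates α. Since d = 995 is squarefree and ≠ 1, it is not a perfect square in Q, so x^2 - 995 has no rational root and is therefore irreducible over Q (a degree-2 polynomial over a field is irreducible iff it has no root). Hence m_α(x) = x^2 - 995.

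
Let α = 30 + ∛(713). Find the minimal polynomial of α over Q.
m_α(x) = x^3 - 90x^2 + 2700x - 27713

Set β = α - 30 = ∛(713), so β^3 = 713. Then (α - 30)^3 - 713 = 0, i.e. α is a root of g(x) = (x - 30)^3 - 713 = x^3 - 90x^2 + 2700x - 27713. Since g(x) = h(x - 30) where h(x) = x^3 - 713, and h is irreducible over Q (because 713 is not a perfect cube, so h has no rational root, and a monic cubic with no rational root is irreducible), g is also irreducible (irreducibility is preserved under the substitution x → x - 30). Hence m_α(x) = x^3 - 90x^2 + 2700x - 27713.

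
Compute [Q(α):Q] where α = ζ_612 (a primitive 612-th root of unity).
[Q(α):Q] = 192

The minimal polynomial of ζ_612 over Q is the 612-th cyclotomic polynomial Φ_612(x), which is irreducible over Q and has degree φ(612) = 192. Hence [Q(α):Q] = φ(612) = 192.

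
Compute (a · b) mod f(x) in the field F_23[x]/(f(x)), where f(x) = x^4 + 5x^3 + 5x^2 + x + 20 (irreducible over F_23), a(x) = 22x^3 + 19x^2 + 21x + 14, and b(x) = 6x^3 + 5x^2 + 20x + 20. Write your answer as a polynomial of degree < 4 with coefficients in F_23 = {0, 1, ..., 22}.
a · b ≡ 18x^3 + 20x^2 + 17x + 15 (mod f(x))

Multiply in F_23[x]: a(x)·b(x) = (22x^3 + 19x^2 + 21x + 14)·(6x^3 + 5x^2 + 20x + 20) = 17x^6 + 17x^5 + 17x^4 + 20x^3 + 19x^2 + 10x + 4. This has degree ≥ 4, so divide by f(x) over F_23: 17x^6 + 17x^5 + 17x^4 + 20x^3 + 19x^2 + 10x + 4 = (17x^2 + x + 19)·(x^4 + 5x^3 + 5x^2 + x + 20) + (18x^3 + 20x^2 + 17x + 15). Hence a·b ≡ 18x^3 + 20x^2 + 17x + 15 (mod f). (F_23[x]/(f) is a field with 23^4 = 279841 elements since f is irreducible of degree 4.)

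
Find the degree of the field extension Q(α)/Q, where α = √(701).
[Q(α):Q] = 2

[Q(α):Q] equals the degree of the minimal polynomial of α. Here α^2 = 701 and x^2 - 701 is irreducible (d = 701 is squarefree, ≠ 1, hence not a square), so deg(m_α) = 2. Thus [Q(α):Q] = 2.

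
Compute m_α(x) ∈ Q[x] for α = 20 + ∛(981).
m_α(x) = x^3 - 60x^2 + 1200x - 8981

Set β = α - 20 = ∛(981), so β^3 = 981. Then (α - 20)^3 - 981 = 0, i.e. α is a root of g(x) = (x - 20)^3 - 981 = x^3 - 60x^2 + 1200x - 8981. Since g(x) = h(x - 20) where h(x) = x^3 - 981, and h is irreducible over Q (because 981 is not a perfect cube, so h has no rational root, and a monic cubic with no rational root is irreducible), g is also irreducible (irreducibility is preserved under the substitution x → x - 20). Hence m_α(x) = x^3 - 60x^2 + 1200x - 8981.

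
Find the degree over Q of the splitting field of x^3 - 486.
[K : Q] = 6

The roots of x^3 - 486 are ∛486, ω∛486, ω^2∛486 where ω = e^(2πi/3) is a primitive cube root of unity, so K = Q(∛486, ω). Now [Q(∛486):Q] = 3 (since 486 is not a perfect cube, x^3 - 486 is irreducible) and [Q(ω):Q] = 2. Both 2 and 3 divide [K:Q], and [K:Q] ≤ 3·2 = 6, so [K:Q] = 6. (Equivalently: Q(∛486) ⊂ R but ω ∉ R, so [K : Q(∛486)] = 2.)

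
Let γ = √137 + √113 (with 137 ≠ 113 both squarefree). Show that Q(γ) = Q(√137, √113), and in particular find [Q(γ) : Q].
[Q(γ) : Q] = 4 (equivalently, Q(γ) = Q(√137, √113))

Obviously Q(γ) ⊆ Q(√137, √113), and [Q(√137, √113):Q] = 4 (since 137, 113 are distinct squarefree integers > 1 with 15481 not a perfect square). To show equality we compute the minimal polynomial of γ. From γ = √137 + √113: γ^2 = 137 + 2√(15481) + 113 = 250 + 2√(15481), so γ^2 - 250 = 2√(15481); squaring, (γ^2 - 250)^2 = 4·15481, i.e. γ^4 - 500γ^2 + 62500 - 61924 = 0, i.e. γ^4 - 500γ^2 + 576 = 0. So γ is a root of x^4 - 500x^2 + 576. This polynomial is irreducible over Q: it has no rational root (each ±√137 ± √113 is irrational), and any factorization into two quadratics over Q would force √(15481) ∈ Q (pairing opposite roots) or √137, √113 ∈ Q (other pairings), all impossible. Hence [Q(γ):Q] = 4 = [Q(√137, √113):Q], so Q(γ) = Q(√137, √113).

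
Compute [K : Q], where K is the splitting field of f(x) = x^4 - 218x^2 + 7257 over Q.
[K : Q] = 4

Solving the quadratic in x^2: x^2 = (218 ± √(218^2 - 4·7257))/2 = (218 ± √18496)/2 = (218 ± 136)/2, giving x^2 = 41 or x^2 = 177. So f(x) = (x^2 - 41)(x^2 - 177) and the roots of f are ±√41, ±√177. Hence the splitting field is K = Q(√41, √177). Since 41 and 177 are distinct squarefree integers > 1, their product 7257 is not a perfect square, so √177 ∉ Q(√41). By the tower law [K:Q] = [Q(√41,√177):Q(√41)] · [Q(√41):Q] = 2 · 2 = 4.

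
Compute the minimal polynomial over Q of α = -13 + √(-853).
m_α(x) = x^2 + 26x + 1022

From α + 13 = √(-853), squaring gives (α + 13)^2 = -853, i.e. α^2 + 26α + 169 = -853, so α^2 + 26α + 1022 = 0. The discriminant of x^2 + 26x + 1022 is (26)^2 - 4·(1022) = 676 - 4088 = -3412, and 4·(-853) is not a perfect square in Q since -853 is squarefree and ≠ 1. Hence x^2 + 26x + 1022 is irreducible over Q and is the minimal polynomial of α.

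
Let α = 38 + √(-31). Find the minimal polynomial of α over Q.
m_α(x) = x^2 - 76x + 1475

From α - 38 = √(-31), squaring gives (α - 38)^2 = -31, i.e. α^2 - 76α + 1444 = -31, so α^2 - 76α + 1475 = 0. The discriminant of x^2 - 76x + 1475 is (-76)^2 - 4·(1475) = 5776 - 5900 = -124, and 4·(-31) is not a perfect square in Q since -31 is squarefree and ≠ 1. Hence x^2 - 76x + 1475 is irreducible over Q and is the minimal polynomial of α.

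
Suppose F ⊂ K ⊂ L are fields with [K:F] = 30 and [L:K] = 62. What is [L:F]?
[L:F] = 1860

The tower law says that for any tower of field extensions F ⊂ K ⊂ L with finite degrees, [L:F] = [L:K] · [K:F]. Here this gives [L:F] = 62 · 30 = 1860.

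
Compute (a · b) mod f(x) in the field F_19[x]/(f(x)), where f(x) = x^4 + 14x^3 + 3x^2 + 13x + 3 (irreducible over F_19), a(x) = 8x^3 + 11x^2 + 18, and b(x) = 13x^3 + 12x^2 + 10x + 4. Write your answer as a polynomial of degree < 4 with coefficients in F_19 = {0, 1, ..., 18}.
a · b ≡ 3x^3 + 10x^2 + 9x + 7 (mod f(x))

Multiply in F_19[x]: a(x)·b(x) = (8x^3 + 11x^2 + 18)·(13x^3 + 12x^2 + 10x + 4) = 9x^6 + 11x^5 + 3x^4 + 15x^3 + 13x^2 + 9x + 15. This has degree ≥ 4, so divide by f(x) over F_19: 9x^6 + 11x^5 + 3x^4 + 15x^3 + 13x^2 + 9x + 15 = (9x^2 + 18x + 9)·(x^4 + 14x^3 + 3x^2 + 13x + 3) + (3x^3 + 10x^2 + 9x + 7). Hence a·b ≡ 3x^3 + 10x^2 + 9x + 7 (mod f). (F_19[x]/(f) is a field with 19^4 = 130321 elements since f is irreducible of degree 4.)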